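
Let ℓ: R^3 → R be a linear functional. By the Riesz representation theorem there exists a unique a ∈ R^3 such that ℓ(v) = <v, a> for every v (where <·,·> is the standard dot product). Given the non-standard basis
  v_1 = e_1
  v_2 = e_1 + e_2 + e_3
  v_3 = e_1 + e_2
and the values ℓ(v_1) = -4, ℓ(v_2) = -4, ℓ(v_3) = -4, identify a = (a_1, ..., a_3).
a = (-4, 0, 0)

Write a = (a_1, ..., a_3) in the standard basis. For each basis vector v_i, ℓ(v_i) = <v_i, a> is a linear equation in the a_j's. Collect the n equations into a matrix system V a = ℓ, where row i of V is v_i (expressed in the standard basis). Since V is invertible (lower-triangular with 1s on the diagonal, up to permutation), solve by back-substitution:
  V =
[[1, 0, 0],
 [1, 1, 1],
 [1, 1, 0]]
  V a = (-4, -4, -4)
Solving gives a = (-4, 0, 0).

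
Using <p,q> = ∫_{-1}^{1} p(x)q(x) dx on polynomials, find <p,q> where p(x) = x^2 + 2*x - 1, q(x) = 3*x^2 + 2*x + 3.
<p,q> = -32/15

Expand the product: p(x)·q(x) = 3*x^4 + 8*x^3 + 4*x^2 + 4*x - 3.
∫_{-1}^{1} of each monomial x^k gives [2/(k+1) if k even, 0 if k odd]. Integrating term-by-term (or equivalently evaluating the antiderivative F(x) = 3*x^5/5 + 2*x^4 + 4*x^3/3 + 2*x^2 - 3*x at the endpoints):
  F(1) − F(−1) = 44/15 − (76/15) = -32/15.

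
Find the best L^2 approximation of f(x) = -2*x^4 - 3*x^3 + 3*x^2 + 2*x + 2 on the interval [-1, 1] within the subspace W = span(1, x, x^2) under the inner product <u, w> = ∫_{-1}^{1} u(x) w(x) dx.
g(x) = 9*x^2/7 + x/5 + 76/35

The best approximation g ∈ W is the orthogonal projection of f onto W. Writing g = a_0 + a_1 x + a_2 x^2, the coefficients solve the normal equations G · a = b where
  G_{ij} = <φ_i, φ_j> and b_i = <f, φ_i>, with φ_0 = 1, φ_1 = x, φ_2 = x^2.
G =
  [2, 0, 2/3]
  [0, 2/3, 0]
  [2/3, 0, 2/5],
b = (26/5, 2/15, 206/105).
Solving gives a_0 = 76/35, a_1 = 1/5, a_2 = 9/7, so
  g(x) = 9*x^2/7 + x/5 + 76/35.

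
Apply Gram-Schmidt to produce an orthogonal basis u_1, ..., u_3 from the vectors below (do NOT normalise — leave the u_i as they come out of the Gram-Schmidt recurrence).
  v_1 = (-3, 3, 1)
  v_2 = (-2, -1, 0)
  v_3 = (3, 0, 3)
Orthogonal basis:
  u_1 = (-3, 3, 1)
  u_2 = (-29/19, -28/19, -3/19)
  u_3 = (15/43, -30/43, 135/43)

Apply the Gram-Schmidt recurrence
  u_1 = v_1
  u_i = v_i − Σ_{j<i} ((v_i · u_j) / (u_j · u_j)) · u_j.

Step by step this gives:
  u_1 = (-3, 3, 1)
  u_2 = (-29/19, -28/19, -3/19)
  u_3 = (15/43, -30/43, 135/43)

Orthogonality check:
  u_2 · u_1 = 0 (should be 0)
  u_3 · u_1 = 0 (should be 0)
  u_3 · u_2 = 0 (should be 0)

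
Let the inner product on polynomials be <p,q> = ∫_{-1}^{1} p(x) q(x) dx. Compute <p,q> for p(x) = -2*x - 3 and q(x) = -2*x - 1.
<p,q> = 26/3

Expand the product: p(x)·q(x) = 4*x^2 + 8*x + 3.
∫_{-1}^{1} of each monomial x^k gives [2/(k+1) if k even, 0 if k odd]. Integrating term-by-term (or equivalently evaluating the antiderivative F(x) = 4*x^3/3 + 4*x^2 + 3*x at the endpoints):
  F(1) − F(−1) = 25/3 − (-1/3) = 26/3.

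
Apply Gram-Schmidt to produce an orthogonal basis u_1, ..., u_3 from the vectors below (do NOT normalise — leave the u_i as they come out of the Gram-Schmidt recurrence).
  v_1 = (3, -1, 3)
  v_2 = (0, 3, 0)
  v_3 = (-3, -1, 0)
Orthogonal basis:
  u_1 = (3, -1, 3)
  u_2 = (9/19, 54/19, 9/19)
  u_3 = (-3/2, 0, 3/2)

Apply the Gram-Schmidt recurrence
  u_1 = v_1
  u_i = v_i − Σ_{j<i} ((v_i · u_j) / (u_j · u_j)) · u_j.

Step by step this gives:
  u_1 = (3, -1, 3)
  u_2 = (9/19, 54/19, 9/19)
  u_3 = (-3/2, 0, 3/2)

Orthogonality check:
  u_2 · u_1 = 0 (should be 0)
  u_3 · u_1 = 0 (should be 0)
  u_3 · u_2 = 0 (should be 0)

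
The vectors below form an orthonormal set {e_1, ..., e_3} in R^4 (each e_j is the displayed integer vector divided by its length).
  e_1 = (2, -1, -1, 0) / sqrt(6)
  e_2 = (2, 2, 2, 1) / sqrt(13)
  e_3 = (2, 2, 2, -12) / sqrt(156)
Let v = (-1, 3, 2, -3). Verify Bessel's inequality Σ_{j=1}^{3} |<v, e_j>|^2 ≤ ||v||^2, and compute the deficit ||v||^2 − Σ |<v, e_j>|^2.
Σ |<v, e_j>|^2 = 45/2; ||v||^2 = 23; deficit = 1/2

Write each e_j = u_j / sqrt(<u_j, u_j>) where u_j is the displayed integer vector. Then <v, e_j> = <v, u_j> / sqrt(<u_j, u_j>), so |<v, e_j>|^2 = <v, u_j>^2 / <u_j, u_j>.
Coefficients: <v, e_1> = -7/sqrt(6), <v, e_2> = 5/sqrt(13), <v, e_3> = 44/sqrt(156).
Square and sum: Σ |<v, e_j>|^2 = 45/2.
Compute ||v||^2 = v·v = 23.
Deficit = 23 − 45/2 = 1/2 ≥ 0, confirming Bessel's inequality. (The deficit equals ||v − Σ <v,e_j> e_j||^2, the squared distance from v to span{e_j}.)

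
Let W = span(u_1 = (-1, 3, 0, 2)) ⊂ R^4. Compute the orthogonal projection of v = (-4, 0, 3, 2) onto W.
proj_W(v) = (-4/7, 12/7, 0, 8/7)

Set up U = [u_1 | ... | u_1] ∈ R^(4×1). The projector onto W = col(U) is P = U (U^T U)^(-1) U^T.
Compute U^T U =
  [14],
and U^T v = (8).
Solve U^T U · c = U^T v for the coefficients: c = (4/7). The projection is proj_W(v) = U c.
Check: (v - proj_W(v)) · u_1 = 0  (should be 0).
Result: proj_W(v) = (-4/7, 12/7, 0, 8/7).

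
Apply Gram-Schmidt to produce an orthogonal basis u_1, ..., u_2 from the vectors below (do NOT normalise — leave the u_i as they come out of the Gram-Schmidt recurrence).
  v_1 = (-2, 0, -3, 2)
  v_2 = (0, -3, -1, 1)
Orthogonal basis:
  u_1 = (-2, 0, -3, 2)
  u_2 = (10/17, -3, -2/17, 7/17)

Apply the Gram-Schmidt recurrence
  u_1 = v_1
  u_i = v_i − Σ_{j<i} ((v_i · u_j) / (u_j · u_j)) · u_j.

Step by step this gives:
  u_1 = (-2, 0, -3, 2)
  u_2 = (10/17, -3, -2/17, 7/17)

Orthogonality check:
  u_2 · u_1 = 0 (should be 0)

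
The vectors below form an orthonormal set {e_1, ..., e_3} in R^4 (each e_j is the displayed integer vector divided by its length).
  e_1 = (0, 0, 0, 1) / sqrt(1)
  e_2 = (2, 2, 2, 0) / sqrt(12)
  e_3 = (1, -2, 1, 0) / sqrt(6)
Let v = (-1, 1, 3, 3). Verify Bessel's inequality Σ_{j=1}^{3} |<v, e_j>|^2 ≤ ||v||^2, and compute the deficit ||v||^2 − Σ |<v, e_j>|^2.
Σ |<v, e_j>|^2 = 12; ||v||^2 = 20; deficit = 8

Write each e_j = u_j / sqrt(<u_j, u_j>) where u_j is the displayed integer vector. Then <v, e_j> = <v, u_j> / sqrt(<u_j, u_j>), so |<v, e_j>|^2 = <v, u_j>^2 / <u_j, u_j>.
Coefficients: <v, e_1> = 3/sqrt(1), <v, e_2> = 6/sqrt(12), <v, e_3> = 0/sqrt(6).
Square and sum: Σ |<v, e_j>|^2 = 12.
Compute ||v||^2 = v·v = 20.
Deficit = 20 − 12 = 8 ≥ 0, confirming Bessel's inequality. (The deficit equals ||v − Σ <v,e_j> e_j||^2, the squared distance from v to span{e_j}.)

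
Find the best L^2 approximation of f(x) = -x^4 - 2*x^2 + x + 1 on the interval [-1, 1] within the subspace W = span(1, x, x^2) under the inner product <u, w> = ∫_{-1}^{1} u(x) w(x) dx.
g(x) = -20*x^2/7 + x + 38/35

The best approximation g ∈ W is the orthogonal projection of f onto W. Writing g = a_0 + a_1 x + a_2 x^2, the coefficients solve the normal equations G · a = b where
  G_{ij} = <φ_i, φ_j> and b_i = <f, φ_i>, with φ_0 = 1, φ_1 = x, φ_2 = x^2.
G =
  [2, 0, 2/3]
  [0, 2/3, 0]
  [2/3, 0, 2/5],
b = (4/15, 2/3, -44/105).
Solving gives a_0 = 38/35, a_1 = 1, a_2 = -20/7, so
  g(x) = -20*x^2/7 + x + 38/35.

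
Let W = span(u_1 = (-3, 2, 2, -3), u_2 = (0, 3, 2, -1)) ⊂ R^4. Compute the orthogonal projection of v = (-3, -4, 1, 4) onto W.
proj_W(v) = (-56/65, -629/195, -382/195, 79/195)

Set up U = [u_1 | ... | u_2] ∈ R^(4×2). The projector onto W = col(U) is P = U (U^T U)^(-1) U^T.
Compute U^T U =
  [26, 13]
  [13, 14],
and U^T v = (-9, -14).
Solve U^T U · c = U^T v for the coefficients: c = (56/195, -19/15). The projection is proj_W(v) = U c.
Check: (v - proj_W(v)) · u_1 = 0  (should be 0).
Check: (v - proj_W(v)) · u_2 = 0  (should be 0).
Result: proj_W(v) = (-56/65, -629/195, -382/195, 79/195).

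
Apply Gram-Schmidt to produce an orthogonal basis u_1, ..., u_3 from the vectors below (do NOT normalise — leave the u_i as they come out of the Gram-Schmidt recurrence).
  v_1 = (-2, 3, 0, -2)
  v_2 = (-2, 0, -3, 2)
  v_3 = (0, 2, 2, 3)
Orthogonal basis:
  u_1 = (-2, 3, 0, -2)
  u_2 = (-2, 0, -3, 2)
  u_3 = (0, 2, 2, 3)

Apply the Gram-Schmidt recurrence
  u_1 = v_1
  u_i = v_i − Σ_{j<i} ((v_i · u_j) / (u_j · u_j)) · u_j.

Step by step this gives:
  u_1 = (-2, 3, 0, -2)
  u_2 = (-2, 0, -3, 2)
  u_3 = (0, 2, 2, 3)

Orthogonality check:
  u_2 · u_1 = 0 (should be 0)
  u_3 · u_1 = 0 (should be 0)
  u_3 · u_2 = 0 (should be 0)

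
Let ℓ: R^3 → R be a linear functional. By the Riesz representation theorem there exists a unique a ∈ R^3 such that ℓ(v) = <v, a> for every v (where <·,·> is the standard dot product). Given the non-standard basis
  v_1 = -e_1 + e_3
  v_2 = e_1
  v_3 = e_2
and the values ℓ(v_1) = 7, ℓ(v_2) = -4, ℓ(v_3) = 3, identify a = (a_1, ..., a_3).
a = (-4, 3, 3)

Write a = (a_1, ..., a_3) in the standard basis. For each basis vector v_i, ℓ(v_i) = <v_i, a> is a linear equation in the a_j's. Collect the n equations into a matrix system V a = ℓ, where row i of V is v_i (expressed in the standard basis). Since V is invertible (lower-triangular with 1s on the diagonal, up to permutation), solve by back-substitution:
  V =
[[-1, 0, 1],
 [1, 0, 0],
 [0, 1, 0]]
  V a = (7, -4, 3)
Solving gives a = (-4, 3, 3).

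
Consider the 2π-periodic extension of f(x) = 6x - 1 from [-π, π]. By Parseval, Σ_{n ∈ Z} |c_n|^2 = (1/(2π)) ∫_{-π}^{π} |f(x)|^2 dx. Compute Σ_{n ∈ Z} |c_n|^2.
Σ |c_n|^2 = 12π^2 + 1

Expand and integrate term by term over [-π, π]:
  ∫ (6x)^2 dx = 36·(2π^3/3); ∫ 2·6·(-1)·x dx = 0 (odd integrand); ∫ (-1)^2 dx = 1·2π.
So (1/(2π)) ∫_{-π}^{π} (6x - 1)^2 dx = 36π^2/3 + 1 = 12π^2 + 1.
Parseval ⇒ Σ |c_n|^2 = 12π^2 + 1.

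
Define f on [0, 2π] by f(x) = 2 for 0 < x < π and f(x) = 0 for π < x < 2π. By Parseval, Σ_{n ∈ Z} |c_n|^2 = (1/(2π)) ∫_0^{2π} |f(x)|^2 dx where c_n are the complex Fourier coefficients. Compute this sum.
Σ |c_n|^2 = 2

Parseval equates the L^2 energy of f (normalised by 1/(2π)) with the ℓ^2 sum of its Fourier coefficients: (1/(2π)) ∫_0^{2π} |f|^2 = Σ |c_n|^2.
Compute the left side: (1/(2π)) [∫_0^π 2^2 dx + ∫_π^{2π} 0^2 dx] = (1/(2π)) · (4π + 0π) = (4 + 0)/2 = 2.
So Σ_{n ∈ Z} |c_n|^2 = 2.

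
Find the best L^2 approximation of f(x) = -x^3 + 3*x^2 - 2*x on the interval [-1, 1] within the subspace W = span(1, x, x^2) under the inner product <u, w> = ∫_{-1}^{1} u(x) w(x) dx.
g(x) = 3*x^2 - 13*x/5

The best approximation g ∈ W is the orthogonal projection of f onto W. Writing g = a_0 + a_1 x + a_2 x^2, the coefficients solve the normal equations G · a = b where
  G_{ij} = <φ_i, φ_j> and b_i = <f, φ_i>, with φ_0 = 1, φ_1 = x, φ_2 = x^2.
G =
  [2, 0, 2/3]
  [0, 2/3, 0]
  [2/3, 0, 2/5],
b = (2, -26/15, 6/5).
Solving gives a_0 = 0, a_1 = -13/5, a_2 = 3, so
  g(x) = 3*x^2 - 13*x/5.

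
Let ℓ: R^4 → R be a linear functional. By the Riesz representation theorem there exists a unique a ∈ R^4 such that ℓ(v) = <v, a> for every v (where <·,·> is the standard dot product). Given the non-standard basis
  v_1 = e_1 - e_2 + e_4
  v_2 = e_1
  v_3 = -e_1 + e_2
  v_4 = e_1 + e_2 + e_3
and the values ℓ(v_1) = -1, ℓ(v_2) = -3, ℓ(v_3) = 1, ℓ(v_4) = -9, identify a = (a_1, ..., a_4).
a = (-3, -2, -4, 0)

Write a = (a_1, ..., a_4) in the standard basis. For each basis vector v_i, ℓ(v_i) = <v_i, a> is a linear equation in the a_j's. Collect the n equations into a matrix system V a = ℓ, where row i of V is v_i (expressed in the standard basis). Since V is invertible (lower-triangular with 1s on the diagonal, up to permutation), solve by back-substitution:
  V =
[[1, -1, 0, 1],
 [1, 0, 0, 0],
 [-1, 1, 0, 0],
 [1, 1, 1, 0]]
  V a = (-1, -3, 1, -9)
Solving gives a = (-3, -2, -4, 0).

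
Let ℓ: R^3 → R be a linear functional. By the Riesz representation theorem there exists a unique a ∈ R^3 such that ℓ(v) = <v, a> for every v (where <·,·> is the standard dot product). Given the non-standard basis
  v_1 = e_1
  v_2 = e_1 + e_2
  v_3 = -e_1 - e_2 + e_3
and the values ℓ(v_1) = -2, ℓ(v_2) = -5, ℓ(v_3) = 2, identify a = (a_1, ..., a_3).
a = (-2, -3, -3)

Write a = (a_1, ..., a_3) in the standard basis. For each basis vector v_i, ℓ(v_i) = <v_i, a> is a linear equation in the a_j's. Collect the n equations into a matrix system V a = ℓ, where row i of V is v_i (expressed in the standard basis). Since V is invertible (lower-triangular with 1s on the diagonal, up to permutation), solve by back-substitution:
  V =
[[1, 0, 0],
 [1, 1, 0],
 [-1, -1, 1]]
  V a = (-2, -5, 2)
Solving gives a = (-2, -3, -3).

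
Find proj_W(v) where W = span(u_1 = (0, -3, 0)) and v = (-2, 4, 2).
proj_W(v) = (0, 4, 0)

Set up U = [u_1 | ... | u_1] ∈ R^(3×1). The projector onto W = col(U) is P = U (U^T U)^(-1) U^T.
Compute U^T U =
  [9],
and U^T v = (-12).
Solve U^T U · c = U^T v for the coefficients: c = (-4/3). The projection is proj_W(v) = U c.
Check: (v - proj_W(v)) · u_1 = 0  (should be 0).
Result: proj_W(v) = (0, 4, 0).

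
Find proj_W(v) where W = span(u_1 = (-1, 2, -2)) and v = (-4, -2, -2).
proj_W(v) = (-4/9, 8/9, -8/9)

Set up U = [u_1 | ... | u_1] ∈ R^(3×1). The projector onto W = col(U) is P = U (U^T U)^(-1) U^T.
Compute U^T U =
  [9],
and U^T v = (4).
Solve U^T U · c = U^T v for the coefficients: c = (4/9). The projection is proj_W(v) = U c.
Check: (v - proj_W(v)) · u_1 = 0  (should be 0).
Result: proj_W(v) = (-4/9, 8/9, -8/9).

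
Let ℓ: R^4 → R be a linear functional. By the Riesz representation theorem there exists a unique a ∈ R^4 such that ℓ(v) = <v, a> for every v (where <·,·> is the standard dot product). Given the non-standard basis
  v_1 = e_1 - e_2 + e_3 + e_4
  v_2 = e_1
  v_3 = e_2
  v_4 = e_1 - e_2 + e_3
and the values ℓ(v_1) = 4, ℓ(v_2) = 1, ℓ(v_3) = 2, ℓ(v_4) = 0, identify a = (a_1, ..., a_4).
a = (1, 2, 1, 4)

Write a = (a_1, ..., a_4) in the standard basis. For each basis vector v_i, ℓ(v_i) = <v_i, a> is a linear equation in the a_j's. Collect the n equations into a matrix system V a = ℓ, where row i of V is v_i (expressed in the standard basis). Since V is invertible (lower-triangular with 1s on the diagonal, up to permutation), solve by back-substitution:
  V =
[[1, -1, 1, 1],
 [1, 0, 0, 0],
 [0, 1, 0, 0],
 [1, -1, 1, 0]]
  V a = (4, 1, 2, 0)
Solving gives a = (1, 2, 1, 4).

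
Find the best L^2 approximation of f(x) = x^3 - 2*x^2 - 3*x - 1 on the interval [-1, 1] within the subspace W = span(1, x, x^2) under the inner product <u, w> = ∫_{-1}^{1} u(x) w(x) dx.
g(x) = -2*x^2 - 12*x/5 - 1

The best approximation g ∈ W is the orthogonal projection of f onto W. Writing g = a_0 + a_1 x + a_2 x^2, the coefficients solve the normal equations G · a = b where
  G_{ij} = <φ_i, φ_j> and b_i = <f, φ_i>, with φ_0 = 1, φ_1 = x, φ_2 = x^2.
G =
  [2, 0, 2/3]
  [0, 2/3, 0]
  [2/3, 0, 2/5],
b = (-10/3, -8/5, -22/15).
Solving gives a_0 = -1, a_1 = -12/5, a_2 = -2, so
  g(x) = -2*x^2 - 12*x/5 - 1.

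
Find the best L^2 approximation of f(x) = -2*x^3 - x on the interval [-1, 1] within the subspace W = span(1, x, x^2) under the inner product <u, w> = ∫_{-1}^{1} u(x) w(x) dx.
g(x) = -11*x/5

The best approximation g ∈ W is the orthogonal projection of f onto W. Writing g = a_0 + a_1 x + a_2 x^2, the coefficients solve the normal equations G · a = b where
  G_{ij} = <φ_i, φ_j> and b_i = <f, φ_i>, with φ_0 = 1, φ_1 = x, φ_2 = x^2.
G =
  [2, 0, 2/3]
  [0, 2/3, 0]
  [2/3, 0, 2/5],
b = (0, -22/15, 0).
Solving gives a_0 = 0, a_1 = -11/5, a_2 = 0, so
  g(x) = -11*x/5.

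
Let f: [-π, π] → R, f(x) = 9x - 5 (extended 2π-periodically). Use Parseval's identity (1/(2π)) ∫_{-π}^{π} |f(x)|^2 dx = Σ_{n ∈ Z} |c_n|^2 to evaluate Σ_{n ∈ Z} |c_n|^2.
Σ |c_n|^2 = 27π^2 + 25

Expand and integrate term by term over [-π, π]:
  ∫ (9x)^2 dx = 81·(2π^3/3); ∫ 2·9·(-5)·x dx = 0 (odd integrand); ∫ (-5)^2 dx = 25·2π.
So (1/(2π)) ∫_{-π}^{π} (9x - 5)^2 dx = 81π^2/3 + 25 = 27π^2 + 25.
Parseval ⇒ Σ |c_n|^2 = 27π^2 + 25.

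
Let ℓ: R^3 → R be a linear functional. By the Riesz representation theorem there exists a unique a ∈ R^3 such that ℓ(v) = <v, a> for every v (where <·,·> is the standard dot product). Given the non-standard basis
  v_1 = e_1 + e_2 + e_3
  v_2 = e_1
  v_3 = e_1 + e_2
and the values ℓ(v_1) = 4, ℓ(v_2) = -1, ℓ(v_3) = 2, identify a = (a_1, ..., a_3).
a = (-1, 3, 2)

Write a = (a_1, ..., a_3) in the standard basis. For each basis vector v_i, ℓ(v_i) = <v_i, a> is a linear equation in the a_j's. Collect the n equations into a matrix system V a = ℓ, where row i of V is v_i (expressed in the standard basis). Since V is invertible (lower-triangular with 1s on the diagonal, up to permutation), solve by back-substitution:
  V =
[[1, 1, 1],
 [1, 0, 0],
 [1, 1, 0]]
  V a = (4, -1, 2)
Solving gives a = (-1, 3, 2).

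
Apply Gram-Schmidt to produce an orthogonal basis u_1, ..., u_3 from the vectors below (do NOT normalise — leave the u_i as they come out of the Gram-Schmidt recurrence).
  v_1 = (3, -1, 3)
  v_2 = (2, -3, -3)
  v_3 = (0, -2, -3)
Orthogonal basis:
  u_1 = (3, -1, 3)
  u_2 = (2, -3, -3)
  u_3 = (-54/209, -135/418, 63/418)

Apply the Gram-Schmidt recurrence
  u_1 = v_1
  u_i = v_i − Σ_{j<i} ((v_i · u_j) / (u_j · u_j)) · u_j.

Step by step this gives:
  u_1 = (3, -1, 3)
  u_2 = (2, -3, -3)
  u_3 = (-54/209, -135/418, 63/418)

Orthogonality check:
  u_2 · u_1 = 0 (should be 0)
  u_3 · u_1 = 0 (should be 0)
  u_3 · u_2 = 0 (should be 0)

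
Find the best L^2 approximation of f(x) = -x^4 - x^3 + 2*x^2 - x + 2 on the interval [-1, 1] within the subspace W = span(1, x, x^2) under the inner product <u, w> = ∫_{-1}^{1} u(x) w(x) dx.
g(x) = 8*x^2/7 - 8*x/5 + 73/35

The best approximation g ∈ W is the orthogonal projection of f onto W. Writing g = a_0 + a_1 x + a_2 x^2, the coefficients solve the normal equations G · a = b where
  G_{ij} = <φ_i, φ_j> and b_i = <f, φ_i>, with φ_0 = 1, φ_1 = x, φ_2 = x^2.
G =
  [2, 0, 2/3]
  [0, 2/3, 0]
  [2/3, 0, 2/5],
b = (74/15, -16/15, 194/105).
Solving gives a_0 = 73/35, a_1 = -8/5, a_2 = 8/7, so
  g(x) = 8*x^2/7 - 8*x/5 + 73/35.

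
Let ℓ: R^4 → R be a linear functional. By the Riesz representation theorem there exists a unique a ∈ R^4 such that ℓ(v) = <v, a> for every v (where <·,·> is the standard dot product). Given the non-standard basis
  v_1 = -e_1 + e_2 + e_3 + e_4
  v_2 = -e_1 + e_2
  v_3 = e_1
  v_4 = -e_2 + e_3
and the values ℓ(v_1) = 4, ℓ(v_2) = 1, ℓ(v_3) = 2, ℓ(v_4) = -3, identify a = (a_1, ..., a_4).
a = (2, 3, 0, 3)

Write a = (a_1, ..., a_4) in the standard basis. For each basis vector v_i, ℓ(v_i) = <v_i, a> is a linear equation in the a_j's. Collect the n equations into a matrix system V a = ℓ, where row i of V is v_i (expressed in the standard basis). Since V is invertible (lower-triangular with 1s on the diagonal, up to permutation), solve by back-substitution:
  V =
[[-1, 1, 1, 1],
 [-1, 1, 0, 0],
 [1, 0, 0, 0],
 [0, -1, 1, 0]]
  V a = (4, 1, 2, -3)
Solving gives a = (2, 3, 0, 3).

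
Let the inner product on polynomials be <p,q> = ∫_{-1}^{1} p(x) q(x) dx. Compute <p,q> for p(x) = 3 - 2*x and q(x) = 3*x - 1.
<p,q> = -10

Expand the product: p(x)·q(x) = -6*x^2 + 11*x - 3.
∫_{-1}^{1} of each monomial x^k gives [2/(k+1) if k even, 0 if k odd]. Integrating term-by-term (or equivalently evaluating the antiderivative F(x) = -2*x^3 + 11*x^2/2 - 3*x at the endpoints):
  F(1) − F(−1) = 1/2 − (21/2) = -10.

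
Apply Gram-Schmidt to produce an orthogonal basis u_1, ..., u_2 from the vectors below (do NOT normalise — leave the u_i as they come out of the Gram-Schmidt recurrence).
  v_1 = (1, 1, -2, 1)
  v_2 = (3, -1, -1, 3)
Orthogonal basis:
  u_1 = (1, 1, -2, 1)
  u_2 = (2, -2, 1, 2)

Apply the Gram-Schmidt recurrence
  u_1 = v_1
  u_i = v_i − Σ_{j<i} ((v_i · u_j) / (u_j · u_j)) · u_j.

Step by step this gives:
  u_1 = (1, 1, -2, 1)
  u_2 = (2, -2, 1, 2)

Orthogonality check:
  u_2 · u_1 = 0 (should be 0)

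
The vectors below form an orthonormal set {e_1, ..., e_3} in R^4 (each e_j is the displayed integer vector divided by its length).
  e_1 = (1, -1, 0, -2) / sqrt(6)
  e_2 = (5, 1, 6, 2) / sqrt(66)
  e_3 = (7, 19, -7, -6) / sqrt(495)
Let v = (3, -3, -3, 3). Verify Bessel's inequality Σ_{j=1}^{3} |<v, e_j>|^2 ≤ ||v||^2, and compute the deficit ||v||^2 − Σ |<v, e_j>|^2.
Σ |<v, e_j>|^2 = 11/5; ||v||^2 = 36; deficit = 169/5

Write each e_j = u_j / sqrt(<u_j, u_j>) where u_j is the displayed integer vector. Then <v, e_j> = <v, u_j> / sqrt(<u_j, u_j>), so |<v, e_j>|^2 = <v, u_j>^2 / <u_j, u_j>.
Coefficients: <v, e_1> = 0/sqrt(6), <v, e_2> = 0/sqrt(66), <v, e_3> = -33/sqrt(495).
Square and sum: Σ |<v, e_j>|^2 = 11/5.
Compute ||v||^2 = v·v = 36.
Deficit = 36 − 11/5 = 169/5 ≥ 0, confirming Bessel's inequality. (The deficit equals ||v − Σ <v,e_j> e_j||^2, the squared distance from v to span{e_j}.)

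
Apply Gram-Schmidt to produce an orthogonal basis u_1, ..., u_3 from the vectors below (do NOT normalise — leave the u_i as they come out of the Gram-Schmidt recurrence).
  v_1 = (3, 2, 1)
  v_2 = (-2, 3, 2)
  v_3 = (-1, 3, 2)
Orthogonal basis:
  u_1 = (3, 2, 1)
  u_2 = (-17/7, 19/7, 13/7)
  u_3 = (1/234, -4/117, 1/18)

Apply the Gram-Schmidt recurrence
  u_1 = v_1
  u_i = v_i − Σ_{j<i} ((v_i · u_j) / (u_j · u_j)) · u_j.

Step by step this gives:
  u_1 = (3, 2, 1)
  u_2 = (-17/7, 19/7, 13/7)
  u_3 = (1/234, -4/117, 1/18)

Orthogonality check:
  u_2 · u_1 = 0 (should be 0)
  u_3 · u_1 = 0 (should be 0)
  u_3 · u_2 = 0 (should be 0)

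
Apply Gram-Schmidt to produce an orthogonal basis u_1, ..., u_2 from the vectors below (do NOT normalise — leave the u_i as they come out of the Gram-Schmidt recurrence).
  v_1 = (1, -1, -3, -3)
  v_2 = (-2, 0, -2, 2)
Orthogonal basis:
  u_1 = (1, -1, -3, -3)
  u_2 = (-19/10, -1/10, -23/10, 17/10)

Apply the Gram-Schmidt recurrence
  u_1 = v_1
  u_i = v_i − Σ_{j<i} ((v_i · u_j) / (u_j · u_j)) · u_j.

Step by step this gives:
  u_1 = (1, -1, -3, -3)
  u_2 = (-19/10, -1/10, -23/10, 17/10)

Orthogonality check:
  u_2 · u_1 = 0 (should be 0)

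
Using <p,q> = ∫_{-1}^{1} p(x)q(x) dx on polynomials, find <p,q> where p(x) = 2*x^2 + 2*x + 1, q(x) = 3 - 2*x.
<p,q> = 22/3

Expand the product: p(x)·q(x) = -4*x^3 + 2*x^2 + 4*x + 3.
∫_{-1}^{1} of each monomial x^k gives [2/(k+1) if k even, 0 if k odd]. Integrating term-by-term (or equivalently evaluating the antiderivative F(x) = -x^4 + 2*x^3/3 + 2*x^2 + 3*x at the endpoints):
  F(1) − F(−1) = 14/3 − (-8/3) = 22/3.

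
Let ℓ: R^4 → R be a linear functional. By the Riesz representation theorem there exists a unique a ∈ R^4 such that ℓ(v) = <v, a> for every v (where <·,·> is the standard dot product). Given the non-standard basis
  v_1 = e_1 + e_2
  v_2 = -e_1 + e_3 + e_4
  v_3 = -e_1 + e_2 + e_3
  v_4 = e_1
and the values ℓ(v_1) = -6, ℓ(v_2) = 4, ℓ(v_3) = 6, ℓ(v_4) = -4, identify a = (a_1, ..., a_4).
a = (-4, -2, 4, -4)

Write a = (a_1, ..., a_4) in the standard basis. For each basis vector v_i, ℓ(v_i) = <v_i, a> is a linear equation in the a_j's. Collect the n equations into a matrix system V a = ℓ, where row i of V is v_i (expressed in the standard basis). Since V is invertible (lower-triangular with 1s on the diagonal, up to permutation), solve by back-substitution:
  V =
[[1, 1, 0, 0],
 [-1, 0, 1, 1],
 [-1, 1, 1, 0],
 [1, 0, 0, 0]]
  V a = (-6, 4, 6, -4)
Solving gives a = (-4, -2, 4, -4).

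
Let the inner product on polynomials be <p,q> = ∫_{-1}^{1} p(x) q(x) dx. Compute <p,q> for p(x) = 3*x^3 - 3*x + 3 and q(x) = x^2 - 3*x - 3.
<p,q> = -68/5

Expand the product: p(x)·q(x) = 3*x^5 - 9*x^4 - 12*x^3 + 12*x^2 - 9.
∫_{-1}^{1} of each monomial x^k gives [2/(k+1) if k even, 0 if k odd]. Integrating term-by-term (or equivalently evaluating the antiderivative F(x) = x^6/2 - 9*x^5/5 - 3*x^4 + 4*x^3 - 9*x at the endpoints):
  F(1) − F(−1) = -93/10 − (43/10) = -68/5.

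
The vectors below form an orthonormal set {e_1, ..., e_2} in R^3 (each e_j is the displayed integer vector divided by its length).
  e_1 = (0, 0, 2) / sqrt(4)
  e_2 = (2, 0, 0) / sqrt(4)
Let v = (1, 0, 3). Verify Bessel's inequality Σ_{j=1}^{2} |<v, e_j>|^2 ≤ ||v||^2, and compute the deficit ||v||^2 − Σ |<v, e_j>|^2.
Σ |<v, e_j>|^2 = 10; ||v||^2 = 10; deficit = 0

Write each e_j = u_j / sqrt(<u_j, u_j>) where u_j is the displayed integer vector. Then <v, e_j> = <v, u_j> / sqrt(<u_j, u_j>), so |<v, e_j>|^2 = <v, u_j>^2 / <u_j, u_j>.
Coefficients: <v, e_1> = 6/sqrt(4), <v, e_2> = 2/sqrt(4).
Square and sum: Σ |<v, e_j>|^2 = 10.
Compute ||v||^2 = v·v = 10.
Deficit = 10 − 10 = 0 ≥ 0, confirming Bessel's inequality. (The deficit equals ||v − Σ <v,e_j> e_j||^2, the squared distance from v to span{e_j}.)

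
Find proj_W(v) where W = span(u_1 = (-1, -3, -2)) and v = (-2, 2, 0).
proj_W(v) = (2/7, 6/7, 4/7)

Set up U = [u_1 | ... | u_1] ∈ R^(3×1). The projector onto W = col(U) is P = U (U^T U)^(-1) U^T.
Compute U^T U =
  [14],
and U^T v = (-4).
Solve U^T U · c = U^T v for the coefficients: c = (-2/7). The projection is proj_W(v) = U c.
Check: (v - proj_W(v)) · u_1 = 0  (should be 0).
Result: proj_W(v) = (2/7, 6/7, 4/7).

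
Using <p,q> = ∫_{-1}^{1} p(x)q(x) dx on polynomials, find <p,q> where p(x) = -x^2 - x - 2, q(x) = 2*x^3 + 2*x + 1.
<p,q> = -34/5

Expand the product: p(x)·q(x) = -2*x^5 - 2*x^4 - 6*x^3 - 3*x^2 - 5*x - 2.
∫_{-1}^{1} of each monomial x^k gives [2/(k+1) if k even, 0 if k odd]. Integrating term-by-term (or equivalently evaluating the antiderivative F(x) = -x^6/3 - 2*x^5/5 - 3*x^4/2 - x^3 - 5*x^2/2 - 2*x at the endpoints):
  F(1) − F(−1) = -116/15 − (-14/15) = -34/5.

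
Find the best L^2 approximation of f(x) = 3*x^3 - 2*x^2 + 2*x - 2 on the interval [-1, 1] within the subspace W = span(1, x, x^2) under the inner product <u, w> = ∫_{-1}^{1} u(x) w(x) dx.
g(x) = -2*x^2 + 19*x/5 - 2

The best approximation g ∈ W is the orthogonal projection of f onto W. Writing g = a_0 + a_1 x + a_2 x^2, the coefficients solve the normal equations G · a = b where
  G_{ij} = <φ_i, φ_j> and b_i = <f, φ_i>, with φ_0 = 1, φ_1 = x, φ_2 = x^2.
G =
  [2, 0, 2/3]
  [0, 2/3, 0]
  [2/3, 0, 2/5],
b = (-16/3, 38/15, -32/15).
Solving gives a_0 = -2, a_1 = 19/5, a_2 = -2, so
  g(x) = -2*x^2 + 19*x/5 - 2.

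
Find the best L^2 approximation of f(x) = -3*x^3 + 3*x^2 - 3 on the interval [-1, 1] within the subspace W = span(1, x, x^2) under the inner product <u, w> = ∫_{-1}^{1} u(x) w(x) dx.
g(x) = 3*x^2 - 9*x/5 - 3

The best approximation g ∈ W is the orthogonal projection of f onto W. Writing g = a_0 + a_1 x + a_2 x^2, the coefficients solve the normal equations G · a = b where
  G_{ij} = <φ_i, φ_j> and b_i = <f, φ_i>, with φ_0 = 1, φ_1 = x, φ_2 = x^2.
G =
  [2, 0, 2/3]
  [0, 2/3, 0]
  [2/3, 0, 2/5],
b = (-4, -6/5, -4/5).
Solving gives a_0 = -3, a_1 = -9/5, a_2 = 3, so
  g(x) = 3*x^2 - 9*x/5 - 3.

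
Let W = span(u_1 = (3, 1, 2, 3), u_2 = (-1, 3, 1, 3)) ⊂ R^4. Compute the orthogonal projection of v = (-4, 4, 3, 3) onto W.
proj_W(v) = (-357/113, 511/113, 77/113, 399/113)

Set up U = [u_1 | ... | u_2] ∈ R^(4×2). The projector onto W = col(U) is P = U (U^T U)^(-1) U^T.
Compute U^T U =
  [23, 11]
  [11, 20],
and U^T v = (7, 28).
Solve U^T U · c = U^T v for the coefficients: c = (-56/113, 189/113). The projection is proj_W(v) = U c.
Check: (v - proj_W(v)) · u_1 = 0  (should be 0).
Check: (v - proj_W(v)) · u_2 = 0  (should be 0).
Result: proj_W(v) = (-357/113, 511/113, 77/113, 399/113).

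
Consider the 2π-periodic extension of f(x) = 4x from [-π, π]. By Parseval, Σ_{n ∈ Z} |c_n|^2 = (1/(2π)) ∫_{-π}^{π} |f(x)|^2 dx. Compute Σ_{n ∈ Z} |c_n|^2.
Σ |c_n|^2 = 16π^2/3

Expand and integrate term by term over [-π, π]:
  ∫ (4x)^2 dx = 16·(2π^3/3); ∫ 2·4·(0)·x dx = 0 (odd integrand); ∫ 0^2 dx = 0·2π.
So (1/(2π)) ∫_{-π}^{π} (4x)^2 dx = 16π^2/3 + 0 = 16π^2/3.
Parseval ⇒ Σ |c_n|^2 = 16π^2/3.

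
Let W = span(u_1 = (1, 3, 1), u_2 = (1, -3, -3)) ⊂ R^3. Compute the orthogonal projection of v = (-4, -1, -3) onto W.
proj_W(v) = (-31/22, -30/11, -9/22)

Set up U = [u_1 | ... | u_2] ∈ R^(3×2). The projector onto W = col(U) is P = U (U^T U)^(-1) U^T.
Compute U^T U =
  [11, -11]
  [-11, 19],
and U^T v = (-10, 8).
Solve U^T U · c = U^T v for the coefficients: c = (-51/44, -1/4). The projection is proj_W(v) = U c.
Check: (v - proj_W(v)) · u_1 = 0  (should be 0).
Check: (v - proj_W(v)) · u_2 = 0  (should be 0).
Result: proj_W(v) = (-31/22, -30/11, -9/22).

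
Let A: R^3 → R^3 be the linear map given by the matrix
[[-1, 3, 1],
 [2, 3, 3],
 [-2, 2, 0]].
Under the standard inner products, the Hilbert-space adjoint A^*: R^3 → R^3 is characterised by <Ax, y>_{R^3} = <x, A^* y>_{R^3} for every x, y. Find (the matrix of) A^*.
A^* = A^T =
[[-1, 2, -2],
 [3, 3, 2],
 [1, 3, 0]]

For real matrices with standard dot products, the defining identity <Ax, y> = <x, A^* y> gives (Ax)^T y = x^T (A^*) y, i.e. x^T A^T y = x^T (A^*) y. Since this holds for all x, y, we must have A^* = A^T. Therefore
A^* =
[[-1, 2, -2],
 [3, 3, 2],
 [1, 3, 0]].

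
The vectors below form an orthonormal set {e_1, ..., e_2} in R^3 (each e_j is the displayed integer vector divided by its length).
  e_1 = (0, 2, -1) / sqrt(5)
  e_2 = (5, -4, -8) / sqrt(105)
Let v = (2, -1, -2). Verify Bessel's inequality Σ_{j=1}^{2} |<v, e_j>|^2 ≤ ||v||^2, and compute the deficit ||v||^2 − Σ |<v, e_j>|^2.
Σ |<v, e_j>|^2 = 60/7; ||v||^2 = 9; deficit = 3/7

Write each e_j = u_j / sqrt(<u_j, u_j>) where u_j is the displayed integer vector. Then <v, e_j> = <v, u_j> / sqrt(<u_j, u_j>), so |<v, e_j>|^2 = <v, u_j>^2 / <u_j, u_j>.
Coefficients: <v, e_1> = 0/sqrt(5), <v, e_2> = 30/sqrt(105).
Square and sum: Σ |<v, e_j>|^2 = 60/7.
Compute ||v||^2 = v·v = 9.
Deficit = 9 − 60/7 = 3/7 ≥ 0, confirming Bessel's inequality. (The deficit equals ||v − Σ <v,e_j> e_j||^2, the squared distance from v to span{e_j}.)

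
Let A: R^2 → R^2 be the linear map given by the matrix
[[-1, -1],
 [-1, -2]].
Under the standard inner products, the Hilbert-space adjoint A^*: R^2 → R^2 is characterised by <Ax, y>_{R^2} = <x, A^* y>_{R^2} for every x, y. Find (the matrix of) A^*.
A^* = A^T =
[[-1, -1],
 [-1, -2]]

For real matrices with standard dot products, the defining identity <Ax, y> = <x, A^* y> gives (Ax)^T y = x^T (A^*) y, i.e. x^T A^T y = x^T (A^*) y. Since this holds for all x, y, we must have A^* = A^T. Therefore
A^* =
[[-1, -1],
 [-1, -2]].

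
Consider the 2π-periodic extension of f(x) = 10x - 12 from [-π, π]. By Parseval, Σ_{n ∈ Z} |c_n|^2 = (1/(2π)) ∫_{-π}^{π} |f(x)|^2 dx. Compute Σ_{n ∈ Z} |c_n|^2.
Σ |c_n|^2 = 100π^2/3 + 144

Expand and integrate term by term over [-π, π]:
  ∫ (10x)^2 dx = 100·(2π^3/3); ∫ 2·10·(-12)·x dx = 0 (odd integrand); ∫ (-12)^2 dx = 144·2π.
So (1/(2π)) ∫_{-π}^{π} (10x - 12)^2 dx = 100π^2/3 + 144 = 100π^2/3 + 144.
Parseval ⇒ Σ |c_n|^2 = 100π^2/3 + 144.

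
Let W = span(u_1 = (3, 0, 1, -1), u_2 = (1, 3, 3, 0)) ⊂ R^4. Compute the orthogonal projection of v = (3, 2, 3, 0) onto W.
proj_W(v) = (486/173, 378/173, 498/173, -120/173)

Set up U = [u_1 | ... | u_2] ∈ R^(4×2). The projector onto W = col(U) is P = U (U^T U)^(-1) U^T.
Compute U^T U =
  [11, 6]
  [6, 19],
and U^T v = (12, 18).
Solve U^T U · c = U^T v for the coefficients: c = (120/173, 126/173). The projection is proj_W(v) = U c.
Check: (v - proj_W(v)) · u_1 = 0  (should be 0).
Check: (v - proj_W(v)) · u_2 = 0  (should be 0).
Result: proj_W(v) = (486/173, 378/173, 498/173, -120/173).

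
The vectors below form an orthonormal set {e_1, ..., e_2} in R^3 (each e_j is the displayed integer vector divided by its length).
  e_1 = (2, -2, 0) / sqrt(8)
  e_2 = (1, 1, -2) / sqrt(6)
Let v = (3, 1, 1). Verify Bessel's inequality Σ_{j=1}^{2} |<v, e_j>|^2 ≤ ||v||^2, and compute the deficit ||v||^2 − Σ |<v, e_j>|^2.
Σ |<v, e_j>|^2 = 8/3; ||v||^2 = 11; deficit = 25/3

Write each e_j = u_j / sqrt(<u_j, u_j>) where u_j is the displayed integer vector. Then <v, e_j> = <v, u_j> / sqrt(<u_j, u_j>), so |<v, e_j>|^2 = <v, u_j>^2 / <u_j, u_j>.
Coefficients: <v, e_1> = 4/sqrt(8), <v, e_2> = 2/sqrt(6).
Square and sum: Σ |<v, e_j>|^2 = 8/3.
Compute ||v||^2 = v·v = 11.
Deficit = 11 − 8/3 = 25/3 ≥ 0, confirming Bessel's inequality. (The deficit equals ||v − Σ <v,e_j> e_j||^2, the squared distance from v to span{e_j}.)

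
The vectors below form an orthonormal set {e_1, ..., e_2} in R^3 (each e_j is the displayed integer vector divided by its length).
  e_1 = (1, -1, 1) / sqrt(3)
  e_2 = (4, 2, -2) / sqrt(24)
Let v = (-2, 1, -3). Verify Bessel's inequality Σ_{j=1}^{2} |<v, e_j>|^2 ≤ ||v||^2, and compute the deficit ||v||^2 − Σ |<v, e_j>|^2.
Σ |<v, e_j>|^2 = 12; ||v||^2 = 14; deficit = 2

Write each e_j = u_j / sqrt(<u_j, u_j>) where u_j is the displayed integer vector. Then <v, e_j> = <v, u_j> / sqrt(<u_j, u_j>), so |<v, e_j>|^2 = <v, u_j>^2 / <u_j, u_j>.
Coefficients: <v, e_1> = -6/sqrt(3), <v, e_2> = 0/sqrt(24).
Square and sum: Σ |<v, e_j>|^2 = 12.
Compute ||v||^2 = v·v = 14.
Deficit = 14 − 12 = 2 ≥ 0, confirming Bessel's inequality. (The deficit equals ||v − Σ <v,e_j> e_j||^2, the squared distance from v to span{e_j}.)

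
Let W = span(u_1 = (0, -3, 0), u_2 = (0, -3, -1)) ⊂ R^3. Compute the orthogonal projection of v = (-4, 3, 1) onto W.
proj_W(v) = (0, 3, 1)

Set up U = [u_1 | ... | u_2] ∈ R^(3×2). The projector onto W = col(U) is P = U (U^T U)^(-1) U^T.
Compute U^T U =
  [9, 9]
  [9, 10],
and U^T v = (-9, -10).
Solve U^T U · c = U^T v for the coefficients: c = (0, -1). The projection is proj_W(v) = U c.
Check: (v - proj_W(v)) · u_1 = 0  (should be 0).
Check: (v - proj_W(v)) · u_2 = 0  (should be 0).
Result: proj_W(v) = (0, 3, 1).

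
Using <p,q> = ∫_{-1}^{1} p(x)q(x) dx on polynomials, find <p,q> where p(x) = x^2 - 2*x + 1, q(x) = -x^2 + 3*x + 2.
<p,q> = 4/15

Expand the product: p(x)·q(x) = -x^4 + 5*x^3 - 5*x^2 - x + 2.
∫_{-1}^{1} of each monomial x^k gives [2/(k+1) if k even, 0 if k odd]. Integrating term-by-term (or equivalently evaluating the antiderivative F(x) = -x^5/5 + 5*x^4/4 - 5*x^3/3 - x^2/2 + 2*x at the endpoints):
  F(1) − F(−1) = 53/60 − (37/60) = 4/15.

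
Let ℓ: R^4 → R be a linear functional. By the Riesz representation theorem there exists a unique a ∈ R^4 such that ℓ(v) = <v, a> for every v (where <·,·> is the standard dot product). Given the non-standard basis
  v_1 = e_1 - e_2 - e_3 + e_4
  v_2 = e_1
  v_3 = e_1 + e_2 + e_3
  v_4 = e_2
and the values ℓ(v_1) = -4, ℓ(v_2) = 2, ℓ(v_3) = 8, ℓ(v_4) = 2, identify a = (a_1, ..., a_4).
a = (2, 2, 4, 0)

Write a = (a_1, ..., a_4) in the standard basis. For each basis vector v_i, ℓ(v_i) = <v_i, a> is a linear equation in the a_j's. Collect the n equations into a matrix system V a = ℓ, where row i of V is v_i (expressed in the standard basis). Since V is invertible (lower-triangular with 1s on the diagonal, up to permutation), solve by back-substitution:
  V =
[[1, -1, -1, 1],
 [1, 0, 0, 0],
 [1, 1, 1, 0],
 [0, 1, 0, 0]]
  V a = (-4, 2, 8, 2)
Solving gives a = (2, 2, 4, 0).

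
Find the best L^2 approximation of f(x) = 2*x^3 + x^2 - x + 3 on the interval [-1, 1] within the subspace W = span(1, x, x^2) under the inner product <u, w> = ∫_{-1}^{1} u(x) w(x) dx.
g(x) = x^2 + x/5 + 3

The best approximation g ∈ W is the orthogonal projection of f onto W. Writing g = a_0 + a_1 x + a_2 x^2, the coefficients solve the normal equations G · a = b where
  G_{ij} = <φ_i, φ_j> and b_i = <f, φ_i>, with φ_0 = 1, φ_1 = x, φ_2 = x^2.
G =
  [2, 0, 2/3]
  [0, 2/3, 0]
  [2/3, 0, 2/5],
b = (20/3, 2/15, 12/5).
Solving gives a_0 = 3, a_1 = 1/5, a_2 = 1, so
  g(x) = x^2 + x/5 + 3.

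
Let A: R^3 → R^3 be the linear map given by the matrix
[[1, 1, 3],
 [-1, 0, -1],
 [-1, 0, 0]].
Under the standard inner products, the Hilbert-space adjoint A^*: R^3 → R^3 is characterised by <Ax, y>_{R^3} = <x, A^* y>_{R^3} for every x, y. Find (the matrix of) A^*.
A^* = A^T =
[[1, -1, -1],
 [1, 0, 0],
 [3, -1, 0]]

For real matrices with standard dot products, the defining identity <Ax, y> = <x, A^* y> gives (Ax)^T y = x^T (A^*) y, i.e. x^T A^T y = x^T (A^*) y. Since this holds for all x, y, we must have A^* = A^T. Therefore
A^* =
[[1, -1, -1],
 [1, 0, 0],
 [3, -1, 0]].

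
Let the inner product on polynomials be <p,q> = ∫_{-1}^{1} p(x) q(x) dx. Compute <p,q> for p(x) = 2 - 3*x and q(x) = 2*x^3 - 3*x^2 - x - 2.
<p,q> = -62/5

Expand the product: p(x)·q(x) = -6*x^4 + 13*x^3 - 3*x^2 + 4*x - 4.
∫_{-1}^{1} of each monomial x^k gives [2/(k+1) if k even, 0 if k odd]. Integrating term-by-term (or equivalently evaluating the antiderivative F(x) = -6*x^5/5 + 13*x^4/4 - x^3 + 2*x^2 - 4*x at the endpoints):
  F(1) − F(−1) = -19/20 − (229/20) = -62/5.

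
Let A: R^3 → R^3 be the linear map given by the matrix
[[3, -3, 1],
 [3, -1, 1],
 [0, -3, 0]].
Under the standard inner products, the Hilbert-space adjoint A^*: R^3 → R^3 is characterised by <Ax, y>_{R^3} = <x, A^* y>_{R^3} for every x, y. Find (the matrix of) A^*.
A^* = A^T =
[[3, 3, 0],
 [-3, -1, -3],
 [1, 1, 0]]

For real matrices with standard dot products, the defining identity <Ax, y> = <x, A^* y> gives (Ax)^T y = x^T (A^*) y, i.e. x^T A^T y = x^T (A^*) y. Since this holds for all x, y, we must have A^* = A^T. Therefore
A^* =
[[3, 3, 0],
 [-3, -1, -3],
 [1, 1, 0]].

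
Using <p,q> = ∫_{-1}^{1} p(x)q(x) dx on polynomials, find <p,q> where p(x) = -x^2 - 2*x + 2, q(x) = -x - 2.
<p,q> = -16/3

Expand the product: p(x)·q(x) = x^3 + 4*x^2 + 2*x - 4.
∫_{-1}^{1} of each monomial x^k gives [2/(k+1) if k even, 0 if k odd]. Integrating term-by-term (or equivalently evaluating the antiderivative F(x) = x^4/4 + 4*x^3/3 + x^2 - 4*x at the endpoints):
  F(1) − F(−1) = -17/12 − (47/12) = -16/3.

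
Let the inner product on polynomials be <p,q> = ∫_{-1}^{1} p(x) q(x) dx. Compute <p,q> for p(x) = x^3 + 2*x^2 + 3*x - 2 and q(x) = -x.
<p,q> = -12/5

Expand the product: p(x)·q(x) = -x^4 - 2*x^3 - 3*x^2 + 2*x.
∫_{-1}^{1} of each monomial x^k gives [2/(k+1) if k even, 0 if k odd]. Integrating term-by-term (or equivalently evaluating the antiderivative F(x) = -x^5/5 - x^4/2 - x^3 + x^2 at the endpoints):
  F(1) − F(−1) = -7/10 − (17/10) = -12/5.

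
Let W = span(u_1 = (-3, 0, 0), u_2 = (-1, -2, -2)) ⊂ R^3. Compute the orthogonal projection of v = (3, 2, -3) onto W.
proj_W(v) = (3, -1/2, -1/2)

Set up U = [u_1 | ... | u_2] ∈ R^(3×2). The projector onto W = col(U) is P = U (U^T U)^(-1) U^T.
Compute U^T U =
  [9, 3]
  [3, 9],
and U^T v = (-9, -1).
Solve U^T U · c = U^T v for the coefficients: c = (-13/12, 1/4). The projection is proj_W(v) = U c.
Check: (v - proj_W(v)) · u_1 = 0  (should be 0).
Check: (v - proj_W(v)) · u_2 = 0  (should be 0).
Result: proj_W(v) = (3, -1/2, -1/2).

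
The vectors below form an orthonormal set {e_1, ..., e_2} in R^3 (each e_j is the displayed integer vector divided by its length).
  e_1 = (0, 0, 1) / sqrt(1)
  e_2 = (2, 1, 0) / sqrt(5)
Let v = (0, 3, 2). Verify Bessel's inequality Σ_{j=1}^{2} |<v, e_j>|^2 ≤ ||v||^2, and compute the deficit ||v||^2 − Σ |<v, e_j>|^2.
Σ |<v, e_j>|^2 = 29/5; ||v||^2 = 13; deficit = 36/5

Write each e_j = u_j / sqrt(<u_j, u_j>) where u_j is the displayed integer vector. Then <v, e_j> = <v, u_j> / sqrt(<u_j, u_j>), so |<v, e_j>|^2 = <v, u_j>^2 / <u_j, u_j>.
Coefficients: <v, e_1> = 2/sqrt(1), <v, e_2> = 3/sqrt(5).
Square and sum: Σ |<v, e_j>|^2 = 29/5.
Compute ||v||^2 = v·v = 13.
Deficit = 13 − 29/5 = 36/5 ≥ 0, confirming Bessel's inequality. (The deficit equals ||v − Σ <v,e_j> e_j||^2, the squared distance from v to span{e_j}.)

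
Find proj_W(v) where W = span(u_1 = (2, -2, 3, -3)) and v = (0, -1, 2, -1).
proj_W(v) = (11/13, -11/13, 33/26, -33/26)

Set up U = [u_1 | ... | u_1] ∈ R^(4×1). The projector onto W = col(U) is P = U (U^T U)^(-1) U^T.
Compute U^T U =
  [26],
and U^T v = (11).
Solve U^T U · c = U^T v for the coefficients: c = (11/26). The projection is proj_W(v) = U c.
Check: (v - proj_W(v)) · u_1 = 0  (should be 0).
Result: proj_W(v) = (11/13, -11/13, 33/26, -33/26).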